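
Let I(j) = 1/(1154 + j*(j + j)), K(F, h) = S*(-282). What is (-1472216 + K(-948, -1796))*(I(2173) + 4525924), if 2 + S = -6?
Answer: -15709244411410296610/2361253 ≈ -6.6529e+12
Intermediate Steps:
S = -8 (S = -2 - 6 = -8)
K(F, h) = 2256 (K(F, h) = -8*(-282) = 2256)
I(j) = 1/(1154 + 2*j²) (I(j) = 1/(1154 + j*(2*j)) = 1/(1154 + 2*j²))
(-1472216 + K(-948, -1796))*(I(2173) + 4525924) = (-1472216 + 2256)*(1/(2*(577 + 2173²)) + 4525924) = -1469960*(1/(2*(577 + 4721929)) + 4525924) = -1469960*((½)/4722506 + 4525924) = -1469960*((½)*(1/4722506) + 4525924) = -1469960*(1/9445012 + 4525924) = -1469960*42747406491089/9445012 = -15709244411410296610/2361253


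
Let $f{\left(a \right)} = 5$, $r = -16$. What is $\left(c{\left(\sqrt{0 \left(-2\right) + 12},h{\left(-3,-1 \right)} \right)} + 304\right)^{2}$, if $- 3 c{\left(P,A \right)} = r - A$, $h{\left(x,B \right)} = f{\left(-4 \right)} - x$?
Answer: $97344$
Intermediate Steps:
$h{\left(x,B \right)} = 5 - x$
$c{\left(P,A \right)} = \frac{16}{3} + \frac{A}{3}$ ($c{\left(P,A \right)} = - \frac{-16 - A}{3} = \frac{16}{3} + \frac{A}{3}$)
$\left(c{\left(\sqrt{0 \left(-2\right) + 12},h{\left(-3,-1 \right)} \right)} + 304\right)^{2} = \left(\left(\frac{16}{3} + \frac{5 - -3}{3}\right) + 304\right)^{2} = \left(\left(\frac{16}{3} + \frac{5 + 3}{3}\right) + 304\right)^{2} = \left(\left(\frac{16}{3} + \frac{1}{3} \cdot 8\right) + 304\right)^{2} = \left(\left(\frac{16}{3} + \frac{8}{3}\right) + 304\right)^{2} = \left(8 + 304\right)^{2} = 312^{2} = 97344$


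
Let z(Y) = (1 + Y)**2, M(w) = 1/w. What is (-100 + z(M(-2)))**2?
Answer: 159201/16 ≈ 9950.1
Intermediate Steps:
M(w) = 1/w
(-100 + z(M(-2)))**2 = (-100 + (1 + 1/(-2))**2)**2 = (-100 + (1 - 1/2)**2)**2 = (-100 + (1/2)**2)**2 = (-100 + 1/4)**2 = (-399/4)**2 = 159201/16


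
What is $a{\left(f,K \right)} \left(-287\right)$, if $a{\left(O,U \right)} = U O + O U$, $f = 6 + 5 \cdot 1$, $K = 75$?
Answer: $-473550$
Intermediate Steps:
$f = 11$ ($f = 6 + 5 = 11$)
$a{\left(O,U \right)} = 2 O U$ ($a{\left(O,U \right)} = O U + O U = 2 O U$)
$a{\left(f,K \right)} \left(-287\right) = 2 \cdot 11 \cdot 75 \left(-287\right) = 1650 \left(-287\right) = -473550$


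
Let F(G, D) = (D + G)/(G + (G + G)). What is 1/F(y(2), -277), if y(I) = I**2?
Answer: -4/91 ≈ -0.043956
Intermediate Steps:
F(G, D) = (D + G)/(3*G) (F(G, D) = (D + G)/(G + 2*G) = (D + G)/((3*G)) = (D + G)*(1/(3*G)) = (D + G)/(3*G))
1/F(y(2), -277) = 1/((-277 + 2**2)/(3*(2**2))) = 1/((1/3)*(-277 + 4)/4) = 1/((1/3)*(1/4)*(-273)) = 1/(-91/4) = -4/91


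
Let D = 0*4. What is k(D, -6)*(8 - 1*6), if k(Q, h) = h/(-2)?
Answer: 6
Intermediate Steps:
D = 0
k(Q, h) = -h/2 (k(Q, h) = h*(-½) = -h/2)
k(D, -6)*(8 - 1*6) = (-½*(-6))*(8 - 1*6) = 3*(8 - 6) = 3*2 = 6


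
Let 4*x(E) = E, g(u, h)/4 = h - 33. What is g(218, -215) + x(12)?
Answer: -989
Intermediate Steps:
g(u, h) = -132 + 4*h (g(u, h) = 4*(h - 33) = 4*(-33 + h) = -132 + 4*h)
x(E) = E/4
g(218, -215) + x(12) = (-132 + 4*(-215)) + (¼)*12 = (-132 - 860) + 3 = -992 + 3 = -989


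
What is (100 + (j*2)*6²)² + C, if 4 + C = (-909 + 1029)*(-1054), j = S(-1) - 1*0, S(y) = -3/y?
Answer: -26628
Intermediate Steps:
j = 3 (j = -3/(-1) - 1*0 = -3*(-1) + 0 = 3 + 0 = 3)
C = -126484 (C = -4 + (-909 + 1029)*(-1054) = -4 + 120*(-1054) = -4 - 126480 = -126484)
(100 + (j*2)*6²)² + C = (100 + (3*2)*6²)² - 126484 = (100 + 6*36)² - 126484 = (100 + 216)² - 126484 = 316² - 126484 = 99856 - 126484 = -26628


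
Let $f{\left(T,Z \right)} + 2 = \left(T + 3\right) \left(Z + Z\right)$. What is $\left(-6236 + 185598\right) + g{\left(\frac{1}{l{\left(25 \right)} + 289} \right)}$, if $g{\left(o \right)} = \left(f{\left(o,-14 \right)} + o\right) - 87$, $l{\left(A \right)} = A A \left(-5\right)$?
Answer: $\frac{508180031}{2836} \approx 1.7919 \cdot 10^{5}$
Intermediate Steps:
$l{\left(A \right)} = - 5 A^{2}$ ($l{\left(A \right)} = A^{2} \left(-5\right) = - 5 A^{2}$)
$f{\left(T,Z \right)} = -2 + 2 Z \left(3 + T\right)$ ($f{\left(T,Z \right)} = -2 + \left(T + 3\right) \left(Z + Z\right) = -2 + \left(3 + T\right) 2 Z = -2 + 2 Z \left(3 + T\right)$)
$g{\left(o \right)} = -173 - 27 o$ ($g{\left(o \right)} = \left(\left(-2 + 6 \left(-14\right) + 2 o \left(-14\right)\right) + o\right) - 87 = \left(\left(-2 - 84 - 28 o\right) + o\right) - 87 = \left(\left(-86 - 28 o\right) + o\right) - 87 = \left(-86 - 27 o\right) - 87 = -173 - 27 o$)
$\left(-6236 + 185598\right) + g{\left(\frac{1}{l{\left(25 \right)} + 289} \right)} = \left(-6236 + 185598\right) - \left(173 + \frac{27}{- 5 \cdot 25^{2} + 289}\right) = 179362 - \left(173 + \frac{27}{\left(-5\right) 625 + 289}\right) = 179362 - \left(173 + \frac{27}{-3125 + 289}\right) = 179362 - \left(173 + \frac{27}{-2836}\right) = 179362 - \frac{490601}{2836} = \frac{508180031}{2836}$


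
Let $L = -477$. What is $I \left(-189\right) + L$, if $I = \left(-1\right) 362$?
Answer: $67941$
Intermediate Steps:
$I = -362$
$I \left(-189\right) + L = \left(-362\right) \left(-189\right) - 477 = 68418 - 477 = 67941$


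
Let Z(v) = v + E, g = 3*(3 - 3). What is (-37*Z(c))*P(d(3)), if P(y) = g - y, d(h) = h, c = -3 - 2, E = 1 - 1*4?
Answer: -888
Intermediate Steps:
E = -3 (E = 1 - 4 = -3)
c = -5
g = 0 (g = 3*0 = 0)
P(y) = -y (P(y) = 0 - y = -y)
Z(v) = -3 + v (Z(v) = v - 3 = -3 + v)
(-37*Z(c))*P(d(3)) = (-37*(-3 - 5))*(-1*3) = -37*(-8)*(-3) = 296*(-3) = -888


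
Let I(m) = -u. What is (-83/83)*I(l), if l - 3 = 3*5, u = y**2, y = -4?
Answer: 16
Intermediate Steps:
u = 16 (u = (-4)**2 = 16)
l = 18 (l = 3 + 3*5 = 3 + 15 = 18)
I(m) = -16 (I(m) = -1*16 = -16)
(-83/83)*I(l) = -83/83*(-16) = -83*1/83*(-16) = -1*(-16) = 16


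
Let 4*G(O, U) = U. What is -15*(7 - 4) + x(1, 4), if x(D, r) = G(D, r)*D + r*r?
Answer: -28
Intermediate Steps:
G(O, U) = U/4
x(D, r) = r**2 + D*r/4 (x(D, r) = (r/4)*D + r*r = D*r/4 + r**2 = r**2 + D*r/4)
-15*(7 - 4) + x(1, 4) = -15*(7 - 4) + (1/4)*4*(1 + 4*4) = -15*3 + (1/4)*4*(1 + 16) = -45 + (1/4)*4*17 = -45 + 17 = -28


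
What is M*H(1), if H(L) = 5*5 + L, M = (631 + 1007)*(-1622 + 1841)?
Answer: 9326772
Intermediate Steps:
M = 358722 (M = 1638*219 = 358722)
H(L) = 25 + L
M*H(1) = 358722*(25 + 1) = 358722*26 = 9326772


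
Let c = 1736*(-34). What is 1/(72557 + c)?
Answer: 1/13533 ≈ 7.3893e-5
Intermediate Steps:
c = -59024
1/(72557 + c) = 1/(72557 - 59024) = 1/13533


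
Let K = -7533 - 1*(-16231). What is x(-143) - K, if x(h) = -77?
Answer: -8775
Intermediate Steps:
K = 8698 (K = -7533 + 16231 = 8698)
x(-143) - K = -77 - 1*8698 = -77 - 8698 = -8775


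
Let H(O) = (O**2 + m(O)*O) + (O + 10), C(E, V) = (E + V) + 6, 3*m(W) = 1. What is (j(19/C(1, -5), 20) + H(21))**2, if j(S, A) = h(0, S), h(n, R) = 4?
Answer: 233289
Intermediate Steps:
m(W) = 1/3 (m(W) = (1/3)*1 = 1/3)
C(E, V) = 6 + E + V
j(S, A) = 4
H(O) = 10 + O**2 + 4*O/3 (H(O) = (O**2 + O/3) + (O + 10) = (O**2 + O/3) + (10 + O) = 10 + O**2 + 4*O/3)
(j(19/C(1, -5), 20) + H(21))**2 = (4 + (10 + 21**2 + (4/3)*21))**2 = (4 + (10 + 441 + 28))**2 = (4 + 479)**2 = 483**2 = 233289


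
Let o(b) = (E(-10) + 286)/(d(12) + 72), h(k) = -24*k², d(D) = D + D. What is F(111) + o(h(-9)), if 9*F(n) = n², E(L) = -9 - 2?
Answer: 131699/96 ≈ 1371.9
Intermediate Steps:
d(D) = 2*D
E(L) = -11
F(n) = n²/9
o(b) = 275/96 (o(b) = (-11 + 286)/(2*12 + 72) = 275/(24 + 72) = 275/96)
F(111) + o(h(-9)) = (⅑)*111² + 275/96 = (⅑)*12321 + 275/96 = 1369 + 275/96 = 131699/96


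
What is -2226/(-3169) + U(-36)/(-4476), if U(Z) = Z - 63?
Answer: 3425769/4728148 ≈ 0.72455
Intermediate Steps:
U(Z) = -63 + Z
-2226/(-3169) + U(-36)/(-4476) = -2226/(-3169) + (-63 - 36)/(-4476) = -2226*(-1/3169) - 99*(-1/4476) = 2226/3169 + 33/1492 = 3425769/4728148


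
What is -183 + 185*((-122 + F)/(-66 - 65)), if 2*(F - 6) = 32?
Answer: -5473/131 ≈ -41.779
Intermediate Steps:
F = 22 (F = 6 + (½)*32 = 6 + 16 = 22)
-183 + 185*((-122 + F)/(-66 - 65)) = -183 + 185*((-122 + 22)/(-66 - 65)) = -183 + 185*(-100/(-131)) = -183 + 185*(-100*(-1/131)) = -183 + 185*(100/131) = -183 + 18500/131 = -5473/131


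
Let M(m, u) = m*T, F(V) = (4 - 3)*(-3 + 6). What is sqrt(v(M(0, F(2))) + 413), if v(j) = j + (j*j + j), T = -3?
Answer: sqrt(413) ≈ 20.322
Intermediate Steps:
F(V) = 3 (F(V) = 1*3 = 3)
M(m, u) = -3*m (M(m, u) = m*(-3) = -3*m)
v(j) = j**2 + 2*j (v(j) = j + (j**2 + j) = j + (j + j**2) = j**2 + 2*j)
sqrt(v(M(0, F(2))) + 413) = sqrt((-3*0)*(2 - 3*0) + 413) = sqrt(0*(2 + 0) + 413) = sqrt(0*2 + 413) = sqrt(0 + 413) = sqrt(413)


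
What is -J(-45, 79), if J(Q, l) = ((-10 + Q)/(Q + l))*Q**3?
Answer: -5011875/34 ≈ -1.4741e+5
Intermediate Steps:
J(Q, l) = Q**3*(-10 + Q)/(Q + l) (J(Q, l) = ((-10 + Q)/(Q + l))*Q**3 = Q**3*(-10 + Q)/(Q + l))
-J(-45, 79) = -(-45)**3*(-10 - 45)/(-45 + 79) = -(-91125)*(-55)/34 = -1*5011875/34 = -5011875/34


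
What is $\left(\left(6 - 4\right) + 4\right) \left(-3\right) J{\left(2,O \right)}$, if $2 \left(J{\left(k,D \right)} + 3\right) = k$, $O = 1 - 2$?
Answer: $36$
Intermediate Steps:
$O = -1$ ($O = 1 - 2 = -1$)
$J{\left(k,D \right)} = -3 + \frac{k}{2}$
$\left(\left(6 - 4\right) + 4\right) \left(-3\right) J{\left(2,O \right)} = \left(\left(6 - 4\right) + 4\right) \left(-3\right) \left(-3 + \frac{1}{2} \cdot 2\right) = \left(2 + 4\right) \left(-3\right) \left(-3 + 1\right) = 6 \left(-3\right) \left(-2\right) = \left(-18\right) \left(-2\right) = 36$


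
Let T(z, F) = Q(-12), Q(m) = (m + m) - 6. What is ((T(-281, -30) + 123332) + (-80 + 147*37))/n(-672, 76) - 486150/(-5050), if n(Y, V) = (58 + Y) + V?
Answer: -7763787/54338 ≈ -142.88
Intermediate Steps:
Q(m) = -6 + 2*m (Q(m) = 2*m - 6 = -6 + 2*m)
T(z, F) = -30 (T(z, F) = -6 + 2*(-12) = -6 - 24 = -30)
n(Y, V) = 58 + V + Y
((T(-281, -30) + 123332) + (-80 + 147*37))/n(-672, 76) - 486150/(-5050) = ((-30 + 123332) + (-80 + 147*37))/(58 + 76 - 672) - 486150/(-5050) = (123302 + (-80 + 5439))/(-538) - 486150*(-1/5050) = (123302 + 5359)*(-1/538) + 9723/101 = 128661*(-1/538) + 9723/101 = -128661/538 + 9723/101 = -7763787/54338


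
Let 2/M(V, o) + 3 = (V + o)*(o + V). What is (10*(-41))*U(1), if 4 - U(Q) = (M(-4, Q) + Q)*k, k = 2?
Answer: -1640/3 ≈ -546.67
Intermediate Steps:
M(V, o) = 2/(-3 + (V + o)**2) (M(V, o) = 2/(-3 + (V + o)*(o + V)) = 2/(-3 + (V + o)*(V + o)) = 2/(-3 + (V + o)**2))
U(Q) = 4 - 4/(-3 + (-4 + Q)**2) - 2*Q (U(Q) = 4 - (2/(-3 + (-4 + Q)**2) + Q)*2 = 4 - (Q + 2/(-3 + (-4 + Q)**2))*2 = 4 - (2*Q + 4/(-3 + (-4 + Q)**2)) = 4 + (-4/(-3 + (-4 + Q)**2) - 2*Q) = 4 - 4/(-3 + (-4 + Q)**2) - 2*Q)
(10*(-41))*U(1) = (10*(-41))*(2*(-2 + (-3 + (-4 + 1)**2)*(2 - 1*1))/(-3 + (-4 + 1)**2)) = -820*(-2 + (-3 + (-3)**2)*(2 - 1))/(-3 + (-3)**2) = -820*(-2 + (-3 + 9)*1)/(-3 + 9) = -820*(-2 + 6*1)/6 = -820*(-2 + 6)/6 = -820*4/6 = -410*4/3 = -1640/3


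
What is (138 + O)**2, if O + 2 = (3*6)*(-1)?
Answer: 13924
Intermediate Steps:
O = -20 (O = -2 + (3*6)*(-1) = -2 + 18*(-1) = -2 - 18 = -20)
(138 + O)**2 = (138 - 20)**2 = 118**2 = 13924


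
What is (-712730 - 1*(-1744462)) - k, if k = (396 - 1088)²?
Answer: 552868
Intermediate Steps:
k = 478864 (k = (-692)² = 478864)
(-712730 - 1*(-1744462)) - k = (-712730 - 1*(-1744462)) - 1*478864 = (-712730 + 1744462) - 478864 = 1031732 - 478864 = 552868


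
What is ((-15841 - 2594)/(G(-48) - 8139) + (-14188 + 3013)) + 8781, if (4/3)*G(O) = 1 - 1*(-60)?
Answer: -25809074/10791 ≈ -2391.7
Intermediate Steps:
G(O) = 183/4 (G(O) = 3*(1 - 1*(-60))/4 = 3*(1 + 60)/4 = (¾)*61 = 183/4)
((-15841 - 2594)/(G(-48) - 8139) + (-14188 + 3013)) + 8781 = ((-15841 - 2594)/(183/4 - 8139) + (-14188 + 3013)) + 8781 = (-18435/(-32373/4) - 11175) + 8781 = (-18435*(-4/32373) - 11175) + 8781 = (24580/10791 - 11175) + 8781 = -120564845/10791 + 8781 = -25809074/10791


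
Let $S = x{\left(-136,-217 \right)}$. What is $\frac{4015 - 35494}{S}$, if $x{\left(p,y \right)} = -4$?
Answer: $\frac{31479}{4} \approx 7869.8$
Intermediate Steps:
$S = -4$
$\frac{4015 - 35494}{S} = \frac{4015 - 35494}{-4} = \left(4015 - 35494\right) \left(- \frac{1}{4}\right) = \left(-31479\right) \left(- \frac{1}{4}\right) = \frac{31479}{4}$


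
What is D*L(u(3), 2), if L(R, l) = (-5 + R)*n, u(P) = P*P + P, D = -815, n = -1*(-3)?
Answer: -17115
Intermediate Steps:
n = 3
u(P) = P + P**2 (u(P) = P**2 + P = P + P**2)
L(R, l) = -15 + 3*R (L(R, l) = (-5 + R)*3 = -15 + 3*R)
D*L(u(3), 2) = -815*(-15 + 3*(3*(1 + 3))) = -815*(-15 + 3*(3*4)) = -815*(-15 + 3*12) = -815*(-15 + 36) = -815*21 = -17115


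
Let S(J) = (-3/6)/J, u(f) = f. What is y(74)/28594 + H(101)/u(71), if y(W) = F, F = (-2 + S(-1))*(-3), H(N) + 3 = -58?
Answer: -3487829/4060348 ≈ -0.85900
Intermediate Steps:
H(N) = -61 (H(N) = -3 - 58 = -61)
S(J) = -1/(2*J) (S(J) = (-3*⅙)/J = -1/(2*J))
F = 9/2 (F = (-2 - ½/(-1))*(-3) = (-2 - ½*(-1))*(-3) = (-2 + ½)*(-3) = -3/2*(-3) = 9/2 ≈ 4.5000)
y(W) = 9/2
y(74)/28594 + H(101)/u(71) = (9/2)/28594 - 61/71 = (9/2)*(1/28594) - 61*1/71 = 9/57188 - 61/71 = -3487829/4060348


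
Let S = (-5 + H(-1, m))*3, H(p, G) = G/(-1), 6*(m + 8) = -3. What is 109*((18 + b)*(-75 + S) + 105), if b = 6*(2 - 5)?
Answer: 11445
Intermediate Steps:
m = -17/2 (m = -8 + (⅙)*(-3) = -8 - ½ = -17/2 ≈ -8.5000)
H(p, G) = -G (H(p, G) = G*(-1) = -G)
b = -18 (b = 6*(-3) = -18)
S = 21/2 (S = (-5 - 1*(-17/2))*3 = (-5 + 17/2)*3 = (7/2)*3 = 21/2 ≈ 10.500)
109*((18 + b)*(-75 + S) + 105) = 109*((18 - 18)*(-75 + 21/2) + 105) = 109*(0*(-129/2) + 105) = 109*(0 + 105) = 109*105 = 11445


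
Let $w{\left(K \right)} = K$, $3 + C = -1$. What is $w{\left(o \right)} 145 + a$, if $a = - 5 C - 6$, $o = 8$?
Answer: $1174$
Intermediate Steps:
$C = -4$ ($C = -3 - 1 = -4$)
$a = 14$ ($a = \left(-5\right) \left(-4\right) - 6 = 20 - 6 = 14$)
$w{\left(o \right)} 145 + a = 8 \cdot 145 + 14 = 1160 + 14 = 1174$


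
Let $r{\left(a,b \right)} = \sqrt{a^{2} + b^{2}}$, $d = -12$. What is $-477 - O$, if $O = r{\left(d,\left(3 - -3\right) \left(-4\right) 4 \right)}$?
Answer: $-477 - 12 \sqrt{65} \approx -573.75$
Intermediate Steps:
$O = 12 \sqrt{65}$ ($O = \sqrt{\left(-12\right)^{2} + \left(\left(3 - -3\right) \left(-4\right) 4\right)^{2}} = \sqrt{144 + \left(\left(3 + 3\right) \left(-4\right) 4\right)^{2}} = \sqrt{144 + \left(6 \left(-4\right) 4\right)^{2}} = \sqrt{144 + \left(\left(-24\right) 4\right)^{2}} = \sqrt{144 + \left(-96\right)^{2}} = \sqrt{144 + 9216} = \sqrt{9360} = 12 \sqrt{65} \approx 96.747$)
$-477 - O = -477 - 12 \sqrt{65}$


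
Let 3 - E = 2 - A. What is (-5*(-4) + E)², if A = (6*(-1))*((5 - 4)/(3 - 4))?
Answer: 729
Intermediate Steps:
A = 6 (A = -6/(-1) = -6*(-1) = 6)
E = 7 (E = 3 - (2 - 1*6) = 3 - (2 - 6) = 3 - 1*(-4) = 3 + 4 = 7)
(-5*(-4) + E)² = (-5*(-4) + 7)² = (20 + 7)² = 27² = 729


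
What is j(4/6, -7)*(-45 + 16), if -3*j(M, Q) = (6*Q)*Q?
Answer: 2842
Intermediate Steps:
j(M, Q) = -2*Q² (j(M, Q) = -6*Q*Q/3 = -2*Q²)
j(4/6, -7)*(-45 + 16) = (-2*(-7)²)*(-45 + 16) = -2*49*(-29) = -98*(-29) = 2842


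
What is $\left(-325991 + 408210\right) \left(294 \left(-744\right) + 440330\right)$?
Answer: $18219237086$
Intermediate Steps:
$\left(-325991 + 408210\right) \left(294 \left(-744\right) + 440330\right) = 82219 \left(-218736 + 440330\right) = 82219 \cdot 221594 = 18219237086$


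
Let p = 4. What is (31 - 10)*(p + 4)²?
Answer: 1344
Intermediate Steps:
(31 - 10)*(p + 4)² = (31 - 10)*(4 + 4)² = 21*8² = 21*64 = 1344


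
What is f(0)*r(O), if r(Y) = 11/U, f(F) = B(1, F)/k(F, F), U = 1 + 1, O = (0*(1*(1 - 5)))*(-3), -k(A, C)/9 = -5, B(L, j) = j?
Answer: 0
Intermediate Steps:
k(A, C) = 45 (k(A, C) = -9*(-5) = 45)
O = 0 (O = (0*(1*(-4)))*(-3) = (0*(-4))*(-3) = 0*(-3) = 0)
U = 2
f(F) = F/45
r(Y) = 11/2
f(0)*r(O) = ((1/45)*0)*(11/2) = 0*(11/2) = 0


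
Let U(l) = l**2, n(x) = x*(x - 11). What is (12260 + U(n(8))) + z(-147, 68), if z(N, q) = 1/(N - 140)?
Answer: 3683931/287 ≈ 12836.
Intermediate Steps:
z(N, q) = 1/(-140 + N)
n(x) = x*(-11 + x)
(12260 + U(n(8))) + z(-147, 68) = (12260 + (8*(-11 + 8))**2) + 1/(-140 - 147) = (12260 + (8*(-3))**2) + 1/(-287) = (12260 + (-24)**2) - 1/287 = (12260 + 576) - 1/287 = 12836 - 1/287 = 3683931/287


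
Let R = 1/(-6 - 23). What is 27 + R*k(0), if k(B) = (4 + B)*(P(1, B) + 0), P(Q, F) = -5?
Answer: 803/29 ≈ 27.690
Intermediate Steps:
R = -1/29 (R = 1/(-29) = -1/29 ≈ -0.034483)
k(B) = -20 - 5*B (k(B) = (4 + B)*(-5 + 0) = (4 + B)*(-5) = -20 - 5*B)
27 + R*k(0) = 27 - (-20 - 5*0)/29 = 27 - (-20 + 0)/29 = 27 - 1/29*(-20) = 27 + 20/29 = 803/29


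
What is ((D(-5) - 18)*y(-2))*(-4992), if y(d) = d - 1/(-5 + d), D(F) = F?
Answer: -1492608/7 ≈ -2.1323e+5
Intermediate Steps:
((D(-5) - 18)*y(-2))*(-4992) = ((-5 - 18)*((-1 + (-2)² - 5*(-2))/(-5 - 2)))*(-4992) = -23*(-1 + 4 + 10)/(-7)*(-4992) = -(-23)*13/7*(-4992) = -23*(-13/7)*(-4992) = (299/7)*(-4992) = -1492608/7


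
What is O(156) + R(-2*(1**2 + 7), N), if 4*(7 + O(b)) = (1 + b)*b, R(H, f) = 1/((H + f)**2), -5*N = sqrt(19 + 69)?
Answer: 30458727763/4980168 - 125*sqrt(22)/622521 ≈ 6116.0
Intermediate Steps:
N = -2*sqrt(22)/5 (N = -sqrt(19 + 69)/5 = -2*sqrt(22)/5 ≈ -1.8762)
R(H, f) = (H + f)**(-2)
O(b) = -7 + b*(1 + b)/4 (O(b) = -7 + ((1 + b)*b)/4 = -7 + (b*(1 + b))/4 = -7 + b*(1 + b)/4)
O(156) + R(-2*(1**2 + 7), N) = (-7 + (1/4)*156 + (1/4)*156**2) + (-2*(1**2 + 7) - 2*sqrt(22)/5)**(-2) = (-7 + 39 + (1/4)*24336) + (-2*(1 + 7) - 2*sqrt(22)/5)**(-2) = (-7 + 39 + 6084) + (-2*8 - 2*sqrt(22)/5)**(-2) = 6116 + (-16 - 2*sqrt(22)/5)**(-2)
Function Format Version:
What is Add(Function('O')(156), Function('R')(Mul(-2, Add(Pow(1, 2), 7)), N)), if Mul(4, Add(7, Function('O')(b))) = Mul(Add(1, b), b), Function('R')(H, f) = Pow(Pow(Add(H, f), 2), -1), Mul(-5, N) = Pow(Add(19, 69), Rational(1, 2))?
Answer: Add(Rational(30458727763, 4980168), Mul(Rational(-125, 622521), Pow(22, Rational(1, 2)))) ≈ 6116.0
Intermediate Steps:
N = Mul(Rational(-2, 5), Pow(22, Rational(1, 2))) (N = Mul(Rational(-1, 5), Pow(Add(19, 69), Rational(1, 2))) = Mul(Rational(-1, 5), Pow(88, Rational(1, 2))) = Mul(Rational(-1, 5), Mul(2, Pow(22, Rational(1, 2)))) = Mul(Rational(-2, 5), Pow(22, Rational(1, 2))) ≈ -1.8762)
Function('R')(H, f) = Pow(Add(H, f), -2)
Function('O')(b) = Add(-7, Mul(Rational(1, 4), b, Add(1, b))) (Function('O')(b) = Add(-7, Mul(Rational(1, 4), Mul(Add(1, b), b))) = Add(-7, Mul(Rational(1, 4), Mul(b, Add(1, b)))) = Add(-7, Mul(Rational(1, 4), b, Add(1, b))))
Add(Function('O')(156), Function('R')(Mul(-2, Add(Pow(1, 2), 7)), N)) = Add(Add(-7, Mul(Rational(1, 4), 156), Mul(Rational(1, 4), Pow(156, 2))), Pow(Add(Mul(-2, Add(Pow(1, 2), 7)), Mul(Rational(-2, 5), Pow(22, Rational(1, 2)))), -2)) = Add(Add(-7, 39, Mul(Rational(1, 4), 24336)), Pow(Add(Mul(-2, Add(1, 7)), Mul(Rational(-2, 5), Pow(22, Rational(1, 2)))), -2)) = Add(Add(-7, 39, 6084), Pow(Add(Mul(-2, 8), Mul(Rational(-2, 5), Pow(22, Rational(1, 2)))), -2)) = Add(6116, Pow(Add(-16, Mul(Rational(-2, 5), Pow(22, Rational(1, 2)))), -2))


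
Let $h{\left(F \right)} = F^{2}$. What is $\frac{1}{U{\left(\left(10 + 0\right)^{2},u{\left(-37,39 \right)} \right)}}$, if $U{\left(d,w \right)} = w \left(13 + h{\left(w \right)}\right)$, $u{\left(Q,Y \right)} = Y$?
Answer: $\frac{1}{59826} \approx 1.6715 \cdot 10^{-5}$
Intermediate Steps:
$U{\left(d,w \right)} = w \left(13 + w^{2}\right)$
$\frac{1}{U{\left(\left(10 + 0\right)^{2},u{\left(-37,39 \right)} \right)}} = \frac{1}{39 \left(13 + 39^{2}\right)} = \frac{1}{39 \left(13 + 1521\right)} = \frac{1}{39 \cdot 1534} = \frac{1}{59826}$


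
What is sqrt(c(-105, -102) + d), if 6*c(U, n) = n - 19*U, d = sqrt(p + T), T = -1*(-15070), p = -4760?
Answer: sqrt(1262 + 4*sqrt(10310))/2 ≈ 20.422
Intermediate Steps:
T = 15070
d = sqrt(10310) (d = sqrt(-4760 + 15070) = sqrt(10310) ≈ 101.54)
c(U, n) = -19*U/6 + n/6 (c(U, n) = (n - 19*U)/6 = -19*U/6 + n/6)
sqrt(c(-105, -102) + d) = sqrt((-19/6*(-105) + (1/6)*(-102)) + sqrt(10310)) = sqrt((665/2 - 17) + sqrt(10310)) = sqrt(631/2 + sqrt(10310))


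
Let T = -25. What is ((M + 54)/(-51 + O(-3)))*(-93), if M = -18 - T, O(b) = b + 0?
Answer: 1891/18 ≈ 105.06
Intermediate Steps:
O(b) = b
M = 7 (M = -18 - 1*(-25) = -18 + 25 = 7)
((M + 54)/(-51 + O(-3)))*(-93) = ((7 + 54)/(-51 - 3))*(-93) = (61/(-54))*(-93) = (61*(-1/54))*(-93) = -61/54*(-93) = 1891/18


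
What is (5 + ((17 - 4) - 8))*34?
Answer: 340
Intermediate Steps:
(5 + ((17 - 4) - 8))*34 = (5 + (13 - 8))*34 = (5 + 5)*34 = 10*34 = 340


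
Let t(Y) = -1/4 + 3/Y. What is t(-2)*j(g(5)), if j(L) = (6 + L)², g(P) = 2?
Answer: -112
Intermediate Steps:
t(Y) = -¼ + 3/Y (t(Y) = -1*¼ + 3/Y = -¼ + 3/Y)
t(-2)*j(g(5)) = ((¼)*(12 - 1*(-2))/(-2))*(6 + 2)² = ((¼)*(-½)*(12 + 2))*8² = ((¼)*(-½)*14)*64 = -7/4*64 = -112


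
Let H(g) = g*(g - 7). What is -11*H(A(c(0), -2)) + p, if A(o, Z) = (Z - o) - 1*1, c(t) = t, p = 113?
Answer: -217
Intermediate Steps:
A(o, Z) = -1 + Z - o (A(o, Z) = (Z - o) - 1 = -1 + Z - o)
H(g) = g*(-7 + g)
-11*H(A(c(0), -2)) + p = -11*(-1 - 2 - 1*0)*(-7 + (-1 - 2 - 1*0)) + 113 = -11*(-1 - 2 + 0)*(-7 + (-1 - 2 + 0)) + 113 = -(-33)*(-7 - 3) + 113 = -(-33)*(-10) + 113 = -11*30 + 113 = -330 + 113 = -217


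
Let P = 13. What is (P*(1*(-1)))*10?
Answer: -130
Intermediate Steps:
(P*(1*(-1)))*10 = (13*(1*(-1)))*10 = (13*(-1))*10 = -13*10 = -130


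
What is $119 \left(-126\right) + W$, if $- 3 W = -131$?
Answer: $- \frac{44851}{3} \approx -14950.0$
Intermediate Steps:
$W = \frac{131}{3}$ ($W = \left(- \frac{1}{3}\right) \left(-131\right) = \frac{131}{3} \approx 43.667$)
$119 \left(-126\right) + W = 119 \left(-126\right) + \frac{131}{3} = -14994 + \frac{131}{3} = - \frac{44851}{3}$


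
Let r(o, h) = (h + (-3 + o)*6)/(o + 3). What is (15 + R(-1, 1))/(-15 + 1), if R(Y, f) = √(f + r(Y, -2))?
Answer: -15/14 - I*√3/7 ≈ -1.0714 - 0.24744*I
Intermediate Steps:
r(o, h) = (-18 + h + 6*o)/(3 + o) (r(o, h) = (h + (-18 + 6*o))/(3 + o) = (-18 + h + 6*o)/(3 + o))
R(Y, f) = √(f + (-20 + 6*Y)/(3 + Y)) (R(Y, f) = √(f + (-18 - 2 + 6*Y)/(3 + Y)) = √(f + (-20 + 6*Y)/(3 + Y)))
(15 + R(-1, 1))/(-15 + 1) = (15 + √((-20 + 6*(-1) + 1*(3 - 1))/(3 - 1)))/(-15 + 1) = (15 + √((-20 - 6 + 1*2)/2))/(-14) = (15 + √((-20 - 6 + 2)/2))*(-1/14) = (15 + √((½)*(-24)))*(-1/14) = (15 + √(-12))*(-1/14) = (15 + 2*I*√3)*(-1/14) = -15/14 - I*√3/7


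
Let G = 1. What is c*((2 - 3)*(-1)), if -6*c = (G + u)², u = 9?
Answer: -50/3 ≈ -16.667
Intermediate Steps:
c = -50/3 (c = -(1 + 9)²/6 = -⅙*10² = -⅙*100 = -50/3 ≈ -16.667)
c*((2 - 3)*(-1)) = -50*(2 - 3)*(-1)/3 = -(-50)*(-1)/3 = -50/3*1 = -50/3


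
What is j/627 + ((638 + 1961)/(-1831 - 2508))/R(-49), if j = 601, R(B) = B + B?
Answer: 257187995/266614194 ≈ 0.96464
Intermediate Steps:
R(B) = 2*B
j/627 + ((638 + 1961)/(-1831 - 2508))/R(-49) = 601/627 + ((638 + 1961)/(-1831 - 2508))/((2*(-49))) = 601*(1/627) + (2599/(-4339))/(-98) = 601/627 + (2599*(-1/4339))*(-1/98) = 601/627 - 2599/4339*(-1/98) = 601/627 + 2599/425222 = 257187995/266614194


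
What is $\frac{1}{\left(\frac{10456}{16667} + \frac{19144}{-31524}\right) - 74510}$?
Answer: $- \frac{131352627}{9787081602296} \approx -1.3421 \cdot 10^{-5}$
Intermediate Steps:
$\frac{1}{\left(\frac{10456}{16667} + \frac{19144}{-31524}\right) - 74510} = \frac{1}{\left(10456 \cdot \frac{1}{16667} + 19144 \left(- \frac{1}{31524}\right)\right) - 74510} = \frac{1}{\left(\frac{10456}{16667} - \frac{4786}{7881}\right) - 74510} = \frac{1}{\frac{2635474}{131352627} - 74510} = \frac{1}{- \frac{9787081602296}{131352627}} = - \frac{131352627}{9787081602296}$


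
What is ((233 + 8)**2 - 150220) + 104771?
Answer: 12632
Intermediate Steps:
((233 + 8)**2 - 150220) + 104771 = (241**2 - 150220) + 104771 = (58081 - 150220) + 104771 = -92139 + 104771 = 12632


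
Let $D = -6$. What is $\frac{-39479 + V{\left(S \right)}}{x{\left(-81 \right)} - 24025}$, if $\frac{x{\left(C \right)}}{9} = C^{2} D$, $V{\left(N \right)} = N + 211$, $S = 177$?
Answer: $\frac{39091}{378319} \approx 0.10333$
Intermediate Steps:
$V{\left(N \right)} = 211 + N$
$x{\left(C \right)} = - 54 C^{2}$ ($x{\left(C \right)} = 9 C^{2} \left(-6\right) = 9 \left(- 6 C^{2}\right) = - 54 C^{2}$)
$\frac{-39479 + V{\left(S \right)}}{x{\left(-81 \right)} - 24025} = \frac{-39479 + \left(211 + 177\right)}{- 54 \left(-81\right)^{2} - 24025} = \frac{-39479 + 388}{\left(-54\right) 6561 - 24025} = - \frac{39091}{-354294 - 24025} = - \frac{39091}{-378319} = \left(-39091\right) \left(- \frac{1}{378319}\right) = \frac{39091}{378319}$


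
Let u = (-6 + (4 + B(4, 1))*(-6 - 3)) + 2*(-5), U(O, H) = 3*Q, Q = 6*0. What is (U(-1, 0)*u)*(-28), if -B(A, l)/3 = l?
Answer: 0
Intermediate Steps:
Q = 0
B(A, l) = -3*l
U(O, H) = 0 (U(O, H) = 3*0 = 0)
u = -25 (u = (-6 + (4 - 3*1)*(-6 - 3)) + 2*(-5) = (-6 + (4 - 3)*(-9)) - 10 = (-6 + 1*(-9)) - 10 = (-6 - 9) - 10 = -15 - 10 = -25)
(U(-1, 0)*u)*(-28) = (0*(-25))*(-28) = 0*(-28) = 0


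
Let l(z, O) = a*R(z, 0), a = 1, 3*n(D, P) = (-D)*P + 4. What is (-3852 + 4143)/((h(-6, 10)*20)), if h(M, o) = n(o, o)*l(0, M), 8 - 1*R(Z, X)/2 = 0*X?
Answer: -291/10240 ≈ -0.028418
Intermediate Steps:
n(D, P) = 4/3 - D*P/3 (n(D, P) = ((-D)*P + 4)/3 = (-D*P + 4)/3 = (4 - D*P)/3 = 4/3 - D*P/3)
R(Z, X) = 16 (R(Z, X) = 16 - 0*X = 16 - 2*0 = 16 + 0 = 16)
l(z, O) = 16 (l(z, O) = 1*16 = 16)
h(M, o) = 64/3 - 16*o²/3 (h(M, o) = (4/3 - o*o/3)*16 = (4/3 - o²/3)*16 = 64/3 - 16*o²/3)
(-3852 + 4143)/((h(-6, 10)*20)) = (-3852 + 4143)/(((64/3 - 16/3*10²)*20)) = 291/(((64/3 - 16/3*100)*20)) = 291/(((64/3 - 1600/3)*20)) = 291/((-512*20)) = 291/(-10240) = 291*(-1/10240) = -291/10240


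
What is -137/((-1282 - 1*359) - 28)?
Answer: 137/1669 ≈ 0.082085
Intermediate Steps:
-137/((-1282 - 1*359) - 28) = -137/((-1282 - 359) - 28) = -137/(-1641 - 28) = -137/(-1669) = -137*(-1/1669) = 137/1669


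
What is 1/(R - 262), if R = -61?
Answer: -1/323 ≈ -0.0030960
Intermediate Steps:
1/(R - 262) = 1/(-61 - 262) = 1/(-323) = -1/323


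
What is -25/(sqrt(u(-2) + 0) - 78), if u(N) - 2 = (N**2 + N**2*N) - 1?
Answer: 650/2029 + 25*I*sqrt(3)/6087 ≈ 0.32035 + 0.0071137*I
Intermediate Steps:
u(N) = 1 + N**2 + N**3 (u(N) = 2 + ((N**2 + N**2*N) - 1) = 2 + ((N**2 + N**3) - 1) = 2 + (-1 + N**2 + N**3) = 1 + N**2 + N**3)
-25/(sqrt(u(-2) + 0) - 78) = -25/(sqrt((1 + (-2)**2 + (-2)**3) + 0) - 78) = -25/(sqrt((1 + 4 - 8) + 0) - 78) = -25/(sqrt(-3 + 0) - 78) = -25/(sqrt(-3) - 78) = -25/(I*sqrt(3) - 78) = -25/(-78 + I*sqrt(3))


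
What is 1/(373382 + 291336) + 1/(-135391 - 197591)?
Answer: -82934/55334782269 ≈ -1.4988e-6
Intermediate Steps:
1/(373382 + 291336) + 1/(-135391 - 197591) = 1/664718 + 1/(-332982) = 1/664718 - 1/332982 = -82934/55334782269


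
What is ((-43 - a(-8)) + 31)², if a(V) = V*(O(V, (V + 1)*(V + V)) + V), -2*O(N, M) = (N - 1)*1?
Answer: 1600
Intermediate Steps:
O(N, M) = ½ - N/2 (O(N, M) = -(N - 1)/2 = -(-1 + N)/2 = ½ - N/2)
a(V) = V*(½ + V/2) (a(V) = V*((½ - V/2) + V) = V*(½ + V/2))
((-43 - a(-8)) + 31)² = ((-43 - (-8)*(1 - 8)/2) + 31)² = ((-43 - (-8)*(-7)/2) + 31)² = ((-43 - 1*28) + 31)² = ((-43 - 28) + 31)² = (-71 + 31)² = (-40)² = 1600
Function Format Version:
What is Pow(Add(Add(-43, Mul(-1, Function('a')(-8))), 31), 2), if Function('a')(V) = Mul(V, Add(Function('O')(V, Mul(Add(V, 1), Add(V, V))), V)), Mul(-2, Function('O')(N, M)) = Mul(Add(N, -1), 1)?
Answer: 1600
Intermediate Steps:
Function('O')(N, M) = Add(Rational(1, 2), Mul(Rational(-1, 2), N)) (Function('O')(N, M) = Mul(Rational(-1, 2), Mul(Add(N, -1), 1)) = Mul(Rational(-1, 2), Mul(Add(-1, N), 1)) = Mul(Rational(-1, 2), Add(-1, N)) = Add(Rational(1, 2), Mul(Rational(-1, 2), N)))
Function('a')(V) = Mul(V, Add(Rational(1, 2), Mul(Rational(1, 2), V))) (Function('a')(V) = Mul(V, Add(Add(Rational(1, 2), Mul(Rational(-1, 2), V)), V)) = Mul(V, Add(Rational(1, 2), Mul(Rational(1, 2), V))))
Pow(Add(Add(-43, Mul(-1, Function('a')(-8))), 31), 2) = Pow(Add(Add(-43, Mul(-1, Mul(Rational(1, 2), -8, Add(1, -8)))), 31), 2) = Pow(Add(Add(-43, Mul(-1, Mul(Rational(1, 2), -8, -7))), 31), 2) = Pow(Add(Add(-43, Mul(-1, 28)), 31), 2) = Pow(Add(Add(-43, -28), 31), 2) = Pow(Add(-71, 31), 2) = Pow(-40, 2) = 1600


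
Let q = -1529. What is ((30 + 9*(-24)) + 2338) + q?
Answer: 623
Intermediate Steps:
((30 + 9*(-24)) + 2338) + q = ((30 + 9*(-24)) + 2338) - 1529 = ((30 - 216) + 2338) - 1529 = (-186 + 2338) - 1529 = 2152 - 1529 = 623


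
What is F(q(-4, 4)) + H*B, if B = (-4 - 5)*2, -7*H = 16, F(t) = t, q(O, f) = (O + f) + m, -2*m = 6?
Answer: 267/7 ≈ 38.143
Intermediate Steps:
m = -3 (m = -1/2*6 = -3)
q(O, f) = -3 + O + f (q(O, f) = (O + f) - 3 = -3 + O + f)
H = -16/7 (H = -1/7*16 = -16/7 ≈ -2.2857)
B = -18 (B = -9*2 = -18)
F(q(-4, 4)) + H*B = (-3 - 4 + 4) - 16/7*(-18) = -3 + 288/7 = 267/7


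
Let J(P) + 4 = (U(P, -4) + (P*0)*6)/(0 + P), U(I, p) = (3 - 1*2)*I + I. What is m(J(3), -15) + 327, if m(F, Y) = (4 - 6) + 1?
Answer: 326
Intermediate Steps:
U(I, p) = 2*I (U(I, p) = (3 - 2)*I + I = 1*I + I = I + I = 2*I)
J(P) = -2 (J(P) = -4 + (2*P + (P*0)*6)/(0 + P) = -4 + (2*P + 0*6)/P = -4 + (2*P + 0)/P = -4 + (2*P)/P = -4 + 2 = -2)
m(F, Y) = -1 (m(F, Y) = -2 + 1 = -1)
m(J(3), -15) + 327 = -1 + 327 = 326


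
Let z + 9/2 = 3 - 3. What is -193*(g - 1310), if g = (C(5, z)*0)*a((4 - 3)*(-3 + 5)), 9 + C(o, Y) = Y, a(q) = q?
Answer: 252830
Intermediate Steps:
z = -9/2 (z = -9/2 + (3 - 3) = -9/2 + 0 = -9/2 ≈ -4.5000)
C(o, Y) = -9 + Y
g = 0 (g = ((-9 - 9/2)*0)*((4 - 3)*(-3 + 5)) = (-27/2*0)*(1*2) = 0*2 = 0)
-193*(g - 1310) = -193*(0 - 1310) = -193*(-1310) = 252830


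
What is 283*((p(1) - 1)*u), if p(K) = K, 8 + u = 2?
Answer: 0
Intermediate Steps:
u = -6 (u = -8 + 2 = -6)
283*((p(1) - 1)*u) = 283*((1 - 1)*(-6)) = 283*(0*(-6)) = 283*0 = 0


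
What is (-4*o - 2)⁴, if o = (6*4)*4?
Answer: 22199808016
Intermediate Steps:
o = 96 (o = 24*4 = 96)
(-4*o - 2)⁴ = (-4*96 - 2)⁴ = (-384 - 2)⁴ = (-386)⁴ = 22199808016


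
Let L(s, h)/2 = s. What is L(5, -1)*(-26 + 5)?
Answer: -210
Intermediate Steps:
L(s, h) = 2*s
L(5, -1)*(-26 + 5) = (2*5)*(-26 + 5) = 10*(-21) = -210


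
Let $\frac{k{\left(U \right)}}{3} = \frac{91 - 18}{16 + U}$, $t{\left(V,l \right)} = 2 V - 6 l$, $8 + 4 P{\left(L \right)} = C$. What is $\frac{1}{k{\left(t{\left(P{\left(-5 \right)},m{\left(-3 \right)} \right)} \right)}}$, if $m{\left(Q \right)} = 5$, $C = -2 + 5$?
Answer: $- \frac{11}{146} \approx -0.075342$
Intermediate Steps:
$C = 3$
$P{\left(L \right)} = - \frac{5}{4}$ ($P{\left(L \right)} = -2 + \frac{1}{4} \cdot 3 = -2 + \frac{3}{4} = - \frac{5}{4}$)
$t{\left(V,l \right)} = - 6 l + 2 V$
$k{\left(U \right)} = \frac{219}{16 + U}$ ($k{\left(U \right)} = 3 \frac{91 - 18}{16 + U} = 3 \frac{73}{16 + U} = \frac{219}{16 + U}$)
$\frac{1}{k{\left(t{\left(P{\left(-5 \right)},m{\left(-3 \right)} \right)} \right)}} = \frac{1}{219 \frac{1}{16 + \left(\left(-6\right) 5 + 2 \left(- \frac{5}{4}\right)\right)}} = \frac{1}{219 \frac{1}{16 - \frac{65}{2}}} = \frac{1}{219 \frac{1}{- \frac{33}{2}}} = \frac{1}{219 \left(- \frac{2}{33}\right)} = \frac{1}{- \frac{146}{11}} = - \frac{11}{146}$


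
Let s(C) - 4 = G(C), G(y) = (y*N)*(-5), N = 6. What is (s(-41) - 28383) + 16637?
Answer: -10512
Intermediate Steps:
G(y) = -30*y (G(y) = (y*6)*(-5) = (6*y)*(-5) = -30*y)
s(C) = 4 - 30*C
(s(-41) - 28383) + 16637 = ((4 - 30*(-41)) - 28383) + 16637 = ((4 + 1230) - 28383) + 16637 = (1234 - 28383) + 16637 = -27149 + 16637 = -10512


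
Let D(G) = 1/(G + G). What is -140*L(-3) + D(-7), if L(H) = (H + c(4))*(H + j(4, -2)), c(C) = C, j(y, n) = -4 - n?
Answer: 9799/14 ≈ 699.93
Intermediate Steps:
D(G) = 1/(2*G)
L(H) = (-2 + H)*(4 + H) (L(H) = (H + 4)*(H + (-4 - 1*(-2))) = (4 + H)*(H + (-4 + 2)) = (4 + H)*(H - 2) = (4 + H)*(-2 + H) = (-2 + H)*(4 + H))
-140*L(-3) + D(-7) = -140*(-8 + (-3)² + 2*(-3)) + (½)/(-7) = -140*(-8 + 9 - 6) + (½)*(-⅐) = -140*(-5) - 1/14 = 700 - 1/14 = 9799/14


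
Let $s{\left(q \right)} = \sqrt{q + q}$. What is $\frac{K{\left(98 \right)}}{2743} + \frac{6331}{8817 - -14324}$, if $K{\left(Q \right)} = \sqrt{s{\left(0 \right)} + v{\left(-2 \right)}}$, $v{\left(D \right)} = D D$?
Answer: $\frac{17412215}{63475763} \approx 0.27431$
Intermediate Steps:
$s{\left(q \right)} = \sqrt{2} \sqrt{q}$ ($s{\left(q \right)} = \sqrt{2 q} = \sqrt{2} \sqrt{q}$)
$v{\left(D \right)} = D^{2}$
$K{\left(Q \right)} = 2$ ($K{\left(Q \right)} = \sqrt{\sqrt{2} \sqrt{0} + \left(-2\right)^{2}} = \sqrt{\sqrt{2} \cdot 0 + 4} = \sqrt{0 + 4} = \sqrt{4} = 2$)
$\frac{K{\left(98 \right)}}{2743} + \frac{6331}{8817 - -14324} = \frac{2}{2743} + \frac{6331}{8817 - -14324} = 2 \cdot \frac{1}{2743} + \frac{6331}{8817 + 14324} = \frac{2}{2743} + \frac{6331}{23141} = \frac{17412215}{63475763}$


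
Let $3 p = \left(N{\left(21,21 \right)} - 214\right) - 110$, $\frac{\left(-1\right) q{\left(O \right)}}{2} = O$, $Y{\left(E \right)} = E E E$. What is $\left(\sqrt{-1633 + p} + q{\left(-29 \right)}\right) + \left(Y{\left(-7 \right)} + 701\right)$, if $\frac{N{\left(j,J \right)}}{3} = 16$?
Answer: $416 + 5 i \sqrt{69} \approx 416.0 + 41.533 i$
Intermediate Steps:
$N{\left(j,J \right)} = 48$ ($N{\left(j,J \right)} = 3 \cdot 16 = 48$)
$Y{\left(E \right)} = E^{3}$ ($Y{\left(E \right)} = E^{2} E = E^{3}$)
$q{\left(O \right)} = - 2 O$
$p = -92$ ($p = \frac{\left(48 - 214\right) - 110}{3} = \frac{-166 - 110}{3} = \frac{1}{3} \left(-276\right) = -92$)
$\left(\sqrt{-1633 + p} + q{\left(-29 \right)}\right) + \left(Y{\left(-7 \right)} + 701\right) = \left(\sqrt{-1633 - 92} - -58\right) + \left(\left(-7\right)^{3} + 701\right) = \left(\sqrt{-1725} + 58\right) + \left(-343 + 701\right) = \left(5 i \sqrt{69} + 58\right) + 358 = \left(58 + 5 i \sqrt{69}\right) + 358 = 416 + 5 i \sqrt{69}$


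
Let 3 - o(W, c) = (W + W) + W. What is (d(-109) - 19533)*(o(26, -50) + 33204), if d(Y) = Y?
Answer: -650719818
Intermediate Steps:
o(W, c) = 3 - 3*W (o(W, c) = 3 - ((W + W) + W) = 3 - (2*W + W) = 3 - 3*W)
(d(-109) - 19533)*(o(26, -50) + 33204) = (-109 - 19533)*((3 - 3*26) + 33204) = -19642*((3 - 78) + 33204) = -19642*(-75 + 33204) = -19642*33129 = -650719818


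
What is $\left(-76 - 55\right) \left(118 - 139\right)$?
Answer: $2751$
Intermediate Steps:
$\left(-76 - 55\right) \left(118 - 139\right) = \left(-131\right) \left(-21\right) = 2751$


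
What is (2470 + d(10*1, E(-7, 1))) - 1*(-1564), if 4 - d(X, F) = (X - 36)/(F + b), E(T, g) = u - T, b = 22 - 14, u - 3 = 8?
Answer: 4039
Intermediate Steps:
u = 11 (u = 3 + 8 = 11)
b = 8
E(T, g) = 11 - T
d(X, F) = 4 - (-36 + X)/(8 + F) (d(X, F) = 4 - (X - 36)/(F + 8) = 4 - (-36 + X)/(8 + F))
(2470 + d(10*1, E(-7, 1))) - 1*(-1564) = (2470 + (68 - 10 + 4*(11 - 1*(-7)))/(8 + (11 - 1*(-7)))) - 1*(-1564) = (2470 + (68 - 1*10 + 4*(11 + 7))/(8 + (11 + 7))) + 1564 = (2470 + (68 - 10 + 4*18)/(8 + 18)) + 1564 = (2470 + (68 - 10 + 72)/26) + 1564 = (2470 + (1/26)*130) + 1564 = (2470 + 5) + 1564 = 2475 + 1564 = 4039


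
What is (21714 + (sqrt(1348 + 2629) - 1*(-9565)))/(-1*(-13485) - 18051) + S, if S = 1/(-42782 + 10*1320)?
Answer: -231324986/33767853 - sqrt(3977)/4566 ≈ -6.8643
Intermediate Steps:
S = -1/29582 (S = 1/(-42782 + 13200) = 1/(-29582) = -1/29582 ≈ -3.3804e-5)
(21714 + (sqrt(1348 + 2629) - 1*(-9565)))/(-1*(-13485) - 18051) + S = (21714 + (sqrt(1348 + 2629) - 1*(-9565)))/(-1*(-13485) - 18051) - 1/29582 = (21714 + (sqrt(3977) + 9565))/(13485 - 18051) - 1/29582 = (21714 + (9565 + sqrt(3977)))/(-4566) - 1/29582 = (31279 + sqrt(3977))*(-1/4566) - 1/29582 = (-31279/4566 - sqrt(3977)/4566) - 1/29582 = -231324986/33767853 - sqrt(3977)/4566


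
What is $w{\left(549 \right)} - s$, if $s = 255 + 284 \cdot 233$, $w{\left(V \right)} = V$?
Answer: $-65878$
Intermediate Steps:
$s = 66427$ ($s = 255 + 66172 = 66427$)
$w{\left(549 \right)} - s = 549 - 66427 = -65878$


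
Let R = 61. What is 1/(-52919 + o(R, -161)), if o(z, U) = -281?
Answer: -1/53200 ≈ -1.8797e-5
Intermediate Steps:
1/(-52919 + o(R, -161)) = 1/(-52919 - 281) = 1/(-53200) = -1/53200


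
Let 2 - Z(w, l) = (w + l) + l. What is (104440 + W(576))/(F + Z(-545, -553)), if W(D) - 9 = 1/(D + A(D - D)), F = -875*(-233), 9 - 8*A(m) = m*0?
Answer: 482241041/948922776 ≈ 0.50820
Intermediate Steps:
Z(w, l) = 2 - w - 2*l (Z(w, l) = 2 - ((w + l) + l) = 2 - ((l + w) + l) = 2 - (w + 2*l) = 2 + (-w - 2*l) = 2 - w - 2*l)
A(m) = 9/8 (A(m) = 9/8 - m*0/8 = 9/8 - 1/8*0 = 9/8 + 0 = 9/8)
F = 203875
W(D) = 9 + 1/(9/8 + D) (W(D) = 9 + 1/(D + 9/8) = 9 + 1/(9/8 + D))
(104440 + W(576))/(F + Z(-545, -553)) = (104440 + (89 + 72*576)/(9 + 8*576))/(203875 + (2 - 1*(-545) - 2*(-553))) = (104440 + (89 + 41472)/(9 + 4608))/(203875 + (2 + 545 + 1106)) = (104440 + 41561/4617)/(203875 + 1653) = (104440 + (1/4617)*41561)/205528 = (104440 + 41561/4617)*(1/205528) = (482241041/4617)*(1/205528) = 482241041/948922776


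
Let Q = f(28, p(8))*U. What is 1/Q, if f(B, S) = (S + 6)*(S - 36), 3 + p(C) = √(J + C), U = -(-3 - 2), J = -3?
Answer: -7/1895 + 9*√5/7580 ≈ -0.0010390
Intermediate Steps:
U = 5 (U = -1*(-5) = 5)
p(C) = -3 + √(-3 + C)
f(B, S) = (-36 + S)*(6 + S) (f(B, S) = (6 + S)*(-36 + S) = (-36 + S)*(6 + S))
Q = -630 - 150*√5 + 5*(-3 + √5)² (Q = (-216 + (-3 + √(-3 + 8))² - 30*(-3 + √(-3 + 8)))*5 = (-216 + (-3 + √5)² - 30*(-3 + √5))*5 = (-216 + (-3 + √5)² + (90 - 30*√5))*5 = (-126 + (-3 + √5)² - 30*√5)*5 = -630 - 150*√5 + 5*(-3 + √5)² ≈ -962.49)
1/Q = 1/(-560 - 180*√5)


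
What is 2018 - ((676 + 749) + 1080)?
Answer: -487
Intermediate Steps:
2018 - ((676 + 749) + 1080) = 2018 - (1425 + 1080) = 2018 - 1*2505 = 2018 - 2505 = -487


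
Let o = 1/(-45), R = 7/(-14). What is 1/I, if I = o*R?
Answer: 90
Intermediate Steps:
R = -1/2 (R = 7*(-1/14) = -1/2 ≈ -0.50000)
o = -1/45 ≈ -0.022222
I = 1/90 (I = -1/45*(-1/2) = 1/90 ≈ 0.011111)
1/I = 1/(1/90) = 90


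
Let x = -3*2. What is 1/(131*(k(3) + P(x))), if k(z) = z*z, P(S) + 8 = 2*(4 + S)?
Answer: -1/393 ≈ -0.0025445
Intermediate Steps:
x = -6
P(S) = 2*S (P(S) = -8 + 2*(4 + S) = -8 + (8 + 2*S) = 2*S)
k(z) = z**2
1/(131*(k(3) + P(x))) = 1/(131*(3**2 + 2*(-6))) = 1/(131*(9 - 12)) = 1/(131*(-3)) = 1/(-393) = -1/393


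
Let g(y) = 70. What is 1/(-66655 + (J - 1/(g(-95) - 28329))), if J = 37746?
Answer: -28259/816939430 ≈ -3.4591e-5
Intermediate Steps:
1/(-66655 + (J - 1/(g(-95) - 28329))) = 1/(-66655 + (37746 - 1/(70 - 28329))) = 1/(-66655 + (37746 - 1/(-28259))) = 1/(-66655 + (37746 - 1*(-1/28259))) = 1/(-66655 + (37746 + 1/28259)) = 1/(-66655 + 1066664215/28259) = 1/(-816939430/28259) = -28259/816939430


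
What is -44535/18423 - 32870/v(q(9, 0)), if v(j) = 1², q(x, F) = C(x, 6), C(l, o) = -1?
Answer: -201869515/6141 ≈ -32872.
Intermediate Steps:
q(x, F) = -1
v(j) = 1
-44535/18423 - 32870/v(q(9, 0)) = -44535/18423 - 32870/1 = -44535*1/18423 - 32870*1 = -14845/6141 - 32870 = -201869515/6141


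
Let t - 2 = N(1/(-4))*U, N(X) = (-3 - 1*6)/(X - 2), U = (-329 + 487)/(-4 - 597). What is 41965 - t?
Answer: 25220395/601 ≈ 41964.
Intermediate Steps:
U = -158/601 (U = 158/(-601) = 158*(-1/601) = -158/601 ≈ -0.26290)
N(X) = -9/(-2 + X) (N(X) = (-3 - 6)/(-2 + X) = -9/(-2 + X))
t = 570/601 (t = 2 - 9/(-2 + 1/(-4))*(-158/601) = 2 - 9/(-2 - 1/4)*(-158/601) = 2 - 9/(-9/4)*(-158/601) = 2 - 9*(-4/9)*(-158/601) = 2 + 4*(-158/601) = 2 - 632/601 = 570/601 ≈ 0.94842)
41965 - t = 41965 - 1*570/601 = 41965 - 570/601 = 25220395/601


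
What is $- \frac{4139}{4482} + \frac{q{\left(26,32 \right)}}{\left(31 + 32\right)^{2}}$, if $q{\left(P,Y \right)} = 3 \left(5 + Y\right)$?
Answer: $- \frac{196669}{219618} \approx -0.8955$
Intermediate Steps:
$q{\left(P,Y \right)} = 15 + 3 Y$
$- \frac{4139}{4482} + \frac{q{\left(26,32 \right)}}{\left(31 + 32\right)^{2}} = - \frac{4139}{4482} + \frac{15 + 3 \cdot 32}{\left(31 + 32\right)^{2}} = \left(-4139\right) \frac{1}{4482} + \frac{15 + 96}{63^{2}} = - \frac{4139}{4482} + \frac{111}{3969} = - \frac{4139}{4482} + 111 \cdot \frac{1}{3969} = - \frac{4139}{4482} + \frac{37}{1323} = - \frac{196669}{219618}$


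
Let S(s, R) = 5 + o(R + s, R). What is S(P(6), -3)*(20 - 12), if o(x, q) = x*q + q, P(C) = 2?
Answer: 40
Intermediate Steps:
o(x, q) = q + q*x (o(x, q) = q*x + q = q + q*x)
S(s, R) = 5 + R*(1 + R + s) (S(s, R) = 5 + R*(1 + (R + s)) = 5 + R*(1 + R + s))
S(P(6), -3)*(20 - 12) = (5 - 3*(1 - 3 + 2))*(20 - 12) = (5 - 3*0)*8 = (5 + 0)*8 = 5*8 = 40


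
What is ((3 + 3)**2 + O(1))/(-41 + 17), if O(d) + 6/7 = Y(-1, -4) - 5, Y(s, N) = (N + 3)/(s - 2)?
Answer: -80/63 ≈ -1.2698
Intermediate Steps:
Y(s, N) = (3 + N)/(-2 + s)
O(d) = -116/21 (O(d) = -6/7 + ((3 - 4)/(-2 - 1) - 5) = -6/7 + (-1/(-3) - 5) = -6/7 + (-1/3*(-1) - 5) = -6/7 + (1/3 - 5) = -6/7 - 14/3 = -116/21)
((3 + 3)**2 + O(1))/(-41 + 17) = ((3 + 3)**2 - 116/21)/(-41 + 17) = (6**2 - 116/21)/(-24) = -(36 - 116/21)/24 = -1/24*640/21 = -80/63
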